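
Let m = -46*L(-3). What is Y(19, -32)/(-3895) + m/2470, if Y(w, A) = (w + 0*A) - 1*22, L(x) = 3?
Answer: -558/10127 ≈ -0.055100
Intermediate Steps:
Y(w, A) = -22 + w (Y(w, A) = (w + 0) - 22 = w - 22 = -22 + w)
m = -138 (m = -46*3 = -138)
Y(19, -32)/(-3895) + m/2470 = (-22 + 19)/(-3895) - 138/2470 = -3*(-1/3895) - 138*1/2470 = 3/3895 - 69/1235 = -558/10127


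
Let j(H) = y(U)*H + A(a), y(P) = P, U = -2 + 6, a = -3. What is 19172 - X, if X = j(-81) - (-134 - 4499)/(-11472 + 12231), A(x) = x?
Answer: 14795108/759 ≈ 19493.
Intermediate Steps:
U = 4
j(H) = -3 + 4*H (j(H) = 4*H - 3 = -3 + 4*H)
X = -243560/759 (X = (-3 + 4*(-81)) - (-134 - 4499)/(-11472 + 12231) = (-3 - 324) - (-4633)/759 = -327 - (-4633)/759 = -327 - 1*(-4633/759) = -327 + 4633/759 = -243560/759 ≈ -320.90)
19172 - X = 19172 - 1*(-243560/759) = 19172 + 243560/759 = 14795108/759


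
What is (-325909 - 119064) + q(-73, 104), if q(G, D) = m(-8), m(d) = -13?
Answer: -444986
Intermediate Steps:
q(G, D) = -13
(-325909 - 119064) + q(-73, 104) = (-325909 - 119064) - 13 = -444973 - 13 = -444986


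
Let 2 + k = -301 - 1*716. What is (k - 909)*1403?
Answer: -2704984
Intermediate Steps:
k = -1019 (k = -2 + (-301 - 1*716) = -2 + (-301 - 716) = -2 - 1017 = -1019)
(k - 909)*1403 = (-1019 - 909)*1403 = -1928*1403 = -2704984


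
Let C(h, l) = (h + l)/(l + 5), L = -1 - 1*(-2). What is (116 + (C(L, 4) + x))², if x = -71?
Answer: 168100/81 ≈ 2075.3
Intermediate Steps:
L = 1 (L = -1 + 2 = 1)
C(h, l) = (h + l)/(5 + l)
(116 + (C(L, 4) + x))² = (116 + ((1 + 4)/(5 + 4) - 71))² = (116 + (5/9 - 71))² = (116 - 634/9)² = (410/9)² = 168100/81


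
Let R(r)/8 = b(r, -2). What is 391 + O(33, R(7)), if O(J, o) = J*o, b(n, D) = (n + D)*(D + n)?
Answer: 6991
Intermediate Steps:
b(n, D) = (D + n)**2 (b(n, D) = (D + n)*(D + n) = (D + n)**2)
R(r) = 8*(-2 + r)**2
391 + O(33, R(7)) = 391 + 33*(8*(-2 + 7)**2) = 391 + 33*(8*5**2) = 391 + 33*(8*25) = 391 + 33*200 = 391 + 6600 = 6991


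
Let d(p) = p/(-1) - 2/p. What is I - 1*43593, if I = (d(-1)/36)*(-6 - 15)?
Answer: -174379/4 ≈ -43595.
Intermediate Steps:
d(p) = -p - 2/p (d(p) = p*(-1) - 2/p = -p - 2/p)
I = -7/4 (I = ((-1*(-1) - 2/(-1))/36)*(-6 - 15) = ((1 - 2*(-1))*(1/36))*(-21) = ((1 + 2)*(1/36))*(-21) = (3*(1/36))*(-21) = (1/12)*(-21) = -7/4 ≈ -1.7500)
I - 1*43593 = -7/4 - 1*43593 = -7/4 - 43593 = -174379/4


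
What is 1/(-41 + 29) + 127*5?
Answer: 7619/12 ≈ 634.92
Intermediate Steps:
1/(-41 + 29) + 127*5 = 1/(-12) + 635 = -1/12 + 635 = 7619/12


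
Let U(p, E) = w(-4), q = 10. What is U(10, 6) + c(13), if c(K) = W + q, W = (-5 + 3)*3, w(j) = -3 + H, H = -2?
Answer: -1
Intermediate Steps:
w(j) = -5 (w(j) = -3 - 2 = -5)
U(p, E) = -5
W = -6 (W = -2*3 = -6)
c(K) = 4 (c(K) = -6 + 10 = 4)
U(10, 6) + c(13) = -5 + 4 = -1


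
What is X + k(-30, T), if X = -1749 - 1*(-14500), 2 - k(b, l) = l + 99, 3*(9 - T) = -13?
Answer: 37922/3 ≈ 12641.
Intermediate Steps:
T = 40/3 (T = 9 - ⅓*(-13) = 9 + 13/3 = 40/3 ≈ 13.333)
k(b, l) = -97 - l (k(b, l) = 2 - (l + 99) = 2 - (99 + l) = 2 + (-99 - l) = -97 - l)
X = 12751 (X = -1749 + 14500 = 12751)
X + k(-30, T) = 12751 + (-97 - 1*40/3) = 12751 + (-97 - 40/3) = 12751 - 331/3 = 37922/3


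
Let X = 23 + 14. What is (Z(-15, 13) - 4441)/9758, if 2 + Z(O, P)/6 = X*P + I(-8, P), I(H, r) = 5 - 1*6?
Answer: -1573/9758 ≈ -0.16120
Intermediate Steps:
I(H, r) = -1 (I(H, r) = 5 - 6 = -1)
X = 37
Z(O, P) = -18 + 222*P (Z(O, P) = -12 + 6*(37*P - 1) = -12 + 6*(-1 + 37*P) = -12 + (-6 + 222*P) = -18 + 222*P)
(Z(-15, 13) - 4441)/9758 = ((-18 + 222*13) - 4441)/9758 = ((-18 + 2886) - 4441)*(1/9758) = (2868 - 4441)*(1/9758) = -1573*1/9758 = -1573/9758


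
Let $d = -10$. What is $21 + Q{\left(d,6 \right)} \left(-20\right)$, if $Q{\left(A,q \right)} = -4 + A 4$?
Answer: $901$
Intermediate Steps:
$Q{\left(A,q \right)} = -4 + 4 A$
$21 + Q{\left(d,6 \right)} \left(-20\right) = 21 + \left(-4 + 4 \left(-10\right)\right) \left(-20\right) = 21 + \left(-4 - 40\right) \left(-20\right) = 21 - -880 = 21 + 880 = 901$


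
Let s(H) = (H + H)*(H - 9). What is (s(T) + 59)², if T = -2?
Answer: 10609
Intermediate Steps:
s(H) = 2*H*(-9 + H) (s(H) = (2*H)*(-9 + H) = 2*H*(-9 + H))
(s(T) + 59)² = (2*(-2)*(-9 - 2) + 59)² = (2*(-2)*(-11) + 59)² = (44 + 59)² = 103² = 10609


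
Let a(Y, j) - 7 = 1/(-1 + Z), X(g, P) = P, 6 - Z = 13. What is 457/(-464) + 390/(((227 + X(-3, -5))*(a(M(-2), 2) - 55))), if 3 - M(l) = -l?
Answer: -1350249/1321936 ≈ -1.0214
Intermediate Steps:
Z = -7 (Z = 6 - 1*13 = 6 - 13 = -7)
M(l) = 3 + l (M(l) = 3 - (-1)*l = 3 + l)
a(Y, j) = 55/8 (a(Y, j) = 7 + 1/(-1 - 7) = 7 + 1/(-8) = 7 - ⅛ = 55/8)
457/(-464) + 390/(((227 + X(-3, -5))*(a(M(-2), 2) - 55))) = 457/(-464) + 390/(((227 - 5)*(55/8 - 55))) = 457*(-1/464) + 390/((222*(-385/8))) = -457/464 + 390/(-42735/4) = -457/464 + 390*(-4/42735) = -457/464 - 104/2849 = -1350249/1321936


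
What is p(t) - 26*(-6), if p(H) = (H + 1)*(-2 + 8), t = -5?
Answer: 132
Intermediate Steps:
p(H) = 6 + 6*H (p(H) = (1 + H)*6 = 6 + 6*H)
p(t) - 26*(-6) = (6 + 6*(-5)) - 26*(-6) = (6 - 30) + 156 = -24 + 156 = 132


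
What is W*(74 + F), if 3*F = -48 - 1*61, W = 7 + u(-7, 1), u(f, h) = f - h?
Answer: -113/3 ≈ -37.667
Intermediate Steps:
W = -1 (W = 7 + (-7 - 1*1) = 7 + (-7 - 1) = 7 - 8 = -1)
F = -109/3 (F = (-48 - 1*61)/3 = (-48 - 61)/3 = (1/3)*(-109) = -109/3 ≈ -36.333)
W*(74 + F) = -(74 - 109/3) = -1*113/3 = -113/3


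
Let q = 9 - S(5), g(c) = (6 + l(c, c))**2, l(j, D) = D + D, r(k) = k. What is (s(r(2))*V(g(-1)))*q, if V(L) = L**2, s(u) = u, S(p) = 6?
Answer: 1536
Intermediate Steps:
l(j, D) = 2*D
g(c) = (6 + 2*c)**2
q = 3 (q = 9 - 1*6 = 9 - 6 = 3)
(s(r(2))*V(g(-1)))*q = (2*(4*(3 - 1)**2)**2)*3 = (2*(4*2**2)**2)*3 = (2*(4*4)**2)*3 = (2*16**2)*3 = (2*256)*3 = 512*3 = 1536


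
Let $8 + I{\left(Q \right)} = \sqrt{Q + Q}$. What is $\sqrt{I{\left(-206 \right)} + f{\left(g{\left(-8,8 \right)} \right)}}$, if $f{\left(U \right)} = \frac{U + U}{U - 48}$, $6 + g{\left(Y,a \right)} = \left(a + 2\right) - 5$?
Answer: $\frac{\sqrt{-390 + 98 i \sqrt{103}}}{7} \approx 2.6309 + 3.8576 i$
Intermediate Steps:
$g{\left(Y,a \right)} = -9 + a$ ($g{\left(Y,a \right)} = -6 + \left(\left(a + 2\right) - 5\right) = -6 + \left(\left(2 + a\right) - 5\right) = -6 + \left(-3 + a\right) = -9 + a$)
$I{\left(Q \right)} = -8 + \sqrt{2} \sqrt{Q}$ ($I{\left(Q \right)} = -8 + \sqrt{Q + Q} = -8 + \sqrt{2 Q} = -8 + \sqrt{2} \sqrt{Q}$)
$f{\left(U \right)} = \frac{2 U}{-48 + U}$
$\sqrt{I{\left(-206 \right)} + f{\left(g{\left(-8,8 \right)} \right)}} = \sqrt{\left(-8 + \sqrt{2} \sqrt{-206}\right) + \frac{2 \left(-9 + 8\right)}{-48 + \left(-9 + 8\right)}} = \sqrt{\left(-8 + \sqrt{2} i \sqrt{206}\right) + 2 \left(-1\right) \frac{1}{-48 - 1}} = \sqrt{\left(-8 + 2 i \sqrt{103}\right) + 2 \left(-1\right) \frac{1}{-49}} = \sqrt{\left(-8 + 2 i \sqrt{103}\right) + 2 \left(-1\right) \left(- \frac{1}{49}\right)} = \sqrt{\left(-8 + 2 i \sqrt{103}\right) + \frac{2}{49}} = \sqrt{- \frac{390}{49} + 2 i \sqrt{103}}$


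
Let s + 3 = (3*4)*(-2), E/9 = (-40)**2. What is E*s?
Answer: -388800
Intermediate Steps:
E = 14400 (E = 9*(-40)**2 = 9*1600 = 14400)
s = -27 (s = -3 + (3*4)*(-2) = -3 + 12*(-2) = -3 - 24 = -27)
E*s = 14400*(-27) = -388800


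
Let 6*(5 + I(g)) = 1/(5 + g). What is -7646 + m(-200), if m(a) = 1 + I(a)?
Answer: -8950501/1170 ≈ -7650.0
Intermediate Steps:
I(g) = -5 + 1/(6*(5 + g))
m(a) = 1 + (-149 - 30*a)/(6*(5 + a))
-7646 + m(-200) = -7646 + (-119 - 24*(-200))/(6*(5 - 200)) = -7646 + (⅙)*(-119 + 4800)/(-195) = -7646 + (⅙)*(-1/195)*4681 = -7646 - 4681/1170 = -8950501/1170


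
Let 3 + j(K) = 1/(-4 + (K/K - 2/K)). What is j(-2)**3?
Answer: -343/8 ≈ -42.875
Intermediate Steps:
j(K) = -3 + 1/(-3 - 2/K) (j(K) = -3 + 1/(-4 + (K/K - 2/K)) = -3 + 1/(-4 + (1 - 2/K)) = -3 + 1/(-3 - 2/K))
j(-2)**3 = (2*(-3 - 5*(-2))/(2 + 3*(-2)))**3 = (2*(-3 + 10)/(2 - 6))**3 = (2*7/(-4))**3 = (2*(-1/4)*7)**3 = (-7/2)**3 = -343/8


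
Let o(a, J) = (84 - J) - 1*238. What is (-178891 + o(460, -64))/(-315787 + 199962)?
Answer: 178981/115825 ≈ 1.5453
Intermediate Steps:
o(a, J) = -154 - J (o(a, J) = (84 - J) - 238 = -154 - J)
(-178891 + o(460, -64))/(-315787 + 199962) = (-178891 + (-154 - 1*(-64)))/(-315787 + 199962) = (-178891 + (-154 + 64))/(-115825) = (-178891 - 90)*(-1/115825) = -178981*(-1/115825) = 178981/115825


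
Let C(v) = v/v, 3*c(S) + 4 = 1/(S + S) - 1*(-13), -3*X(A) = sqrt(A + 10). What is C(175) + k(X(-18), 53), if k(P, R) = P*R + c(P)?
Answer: 4 - 845*I*sqrt(2)/24 ≈ 4.0 - 49.792*I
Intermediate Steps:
X(A) = -sqrt(10 + A)/3 (X(A) = -sqrt(A + 10)/3 = -sqrt(10 + A)/3)
c(S) = 3 + 1/(6*S) (c(S) = -4/3 + (1/(S + S) - 1*(-13))/3 = -4/3 + (1/(2*S) + 13)/3 = -4/3 + (13 + 1/(2*S))/3 = -4/3 + (13/3 + 1/(6*S)) = 3 + 1/(6*S))
C(v) = 1
k(P, R) = 3 + 1/(6*P) + P*R (k(P, R) = P*R + (3 + 1/(6*P)) = 3 + 1/(6*P) + P*R)
C(175) + k(X(-18), 53) = 1 + (3 + 1/(6*((-sqrt(10 - 18)/3))) - sqrt(10 - 18)/3*53) = 1 + (3 + 1/(6*((-2*I*sqrt(2)/3))) - 2*I*sqrt(2)/3*53) = 1 + (3 + (3*I*sqrt(2)/4)/6 - 106*I*sqrt(2)/3) = 1 + (3 + I*sqrt(2)/8 - 106*I*sqrt(2)/3) = 1 + (3 - 845*I*sqrt(2)/24) = 4 - 845*I*sqrt(2)/24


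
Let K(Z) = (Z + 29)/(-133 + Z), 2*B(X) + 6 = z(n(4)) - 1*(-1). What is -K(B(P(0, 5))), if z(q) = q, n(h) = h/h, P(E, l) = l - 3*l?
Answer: ⅕ ≈ 0.20000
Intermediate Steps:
P(E, l) = -2*l
n(h) = 1
B(X) = -2 (B(X) = -3 + (1 - 1*(-1))/2 = -3 + (1 + 1)/2 = -3 + (½)*2 = -3 + 1 = -2)
K(Z) = (29 + Z)/(-133 + Z)
-K(B(P(0, 5))) = -(29 - 2)/(-133 - 2) = -27/(-135) = -(-1)*27/135 = -1*(-⅕) = ⅕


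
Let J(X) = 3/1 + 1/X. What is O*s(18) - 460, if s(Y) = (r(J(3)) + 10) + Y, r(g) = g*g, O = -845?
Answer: -301580/9 ≈ -33509.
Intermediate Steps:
J(X) = 3 + 1/X (J(X) = 3*1 + 1/X = 3 + 1/X)
r(g) = g²
s(Y) = 190/9 + Y (s(Y) = ((3 + 1/3)² + 10) + Y = ((3 + ⅓)² + 10) + Y = ((10/3)² + 10) + Y = (100/9 + 10) + Y = 190/9 + Y)
O*s(18) - 460 = -845*(190/9 + 18) - 460 = -845*352/9 - 460 = -297440/9 - 460 = -301580/9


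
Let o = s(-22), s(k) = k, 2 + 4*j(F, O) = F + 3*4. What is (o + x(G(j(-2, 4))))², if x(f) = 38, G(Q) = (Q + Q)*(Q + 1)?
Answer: 256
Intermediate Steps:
j(F, O) = 5/2 + F/4 (j(F, O) = -½ + (F + 3*4)/4 = -½ + (F + 12)/4 = -½ + (12 + F)/4 = -½ + (3 + F/4) = 5/2 + F/4)
G(Q) = 2*Q*(1 + Q) (G(Q) = (2*Q)*(1 + Q) = 2*Q*(1 + Q))
o = -22
(o + x(G(j(-2, 4))))² = (-22 + 38)² = 16² = 256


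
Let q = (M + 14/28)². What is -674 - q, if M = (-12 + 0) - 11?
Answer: -4721/4 ≈ -1180.3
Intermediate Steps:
M = -23 (M = -12 - 11 = -23)
q = 2025/4 (q = (-23 + 14/28)² = (-23 + 14*(1/28))² = (-23 + ½)² = (-45/2)² = 2025/4 ≈ 506.25)
-674 - q = -674 - 1*2025/4 = -674 - 2025/4 = -4721/4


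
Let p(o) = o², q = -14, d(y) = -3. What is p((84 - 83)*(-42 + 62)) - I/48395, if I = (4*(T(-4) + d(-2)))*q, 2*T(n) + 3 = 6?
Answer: 19357916/48395 ≈ 400.00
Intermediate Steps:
T(n) = 3/2 (T(n) = -3/2 + (½)*6 = -3/2 + 3 = 3/2)
I = 84 (I = (4*(3/2 - 3))*(-14) = (4*(-3/2))*(-14) = -6*(-14) = 84)
p((84 - 83)*(-42 + 62)) - I/48395 = ((84 - 83)*(-42 + 62))² - 84/48395 = (1*20)² - 84/48395 = 20² - 1*84/48395 = 400 - 84/48395 = 19357916/48395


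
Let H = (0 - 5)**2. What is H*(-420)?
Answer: -10500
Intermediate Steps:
H = 25 (H = (-5)**2 = 25)
H*(-420) = 25*(-420) = -10500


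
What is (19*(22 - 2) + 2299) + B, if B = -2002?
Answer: 677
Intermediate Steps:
(19*(22 - 2) + 2299) + B = (19*(22 - 2) + 2299) - 2002 = (19*20 + 2299) - 2002 = (380 + 2299) - 2002 = 2679 - 2002 = 677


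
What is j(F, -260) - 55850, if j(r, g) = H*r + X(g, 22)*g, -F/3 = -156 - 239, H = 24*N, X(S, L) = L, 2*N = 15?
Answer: 151730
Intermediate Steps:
N = 15/2 (N = (1/2)*15 = 15/2 ≈ 7.5000)
H = 180 (H = 24*(15/2) = 180)
F = 1185 (F = -3*(-156 - 239) = -3*(-395) = 1185)
j(r, g) = 22*g + 180*r (j(r, g) = 180*r + 22*g = 22*g + 180*r)
j(F, -260) - 55850 = (22*(-260) + 180*1185) - 55850 = (-5720 + 213300) - 55850 = 207580 - 55850 = 151730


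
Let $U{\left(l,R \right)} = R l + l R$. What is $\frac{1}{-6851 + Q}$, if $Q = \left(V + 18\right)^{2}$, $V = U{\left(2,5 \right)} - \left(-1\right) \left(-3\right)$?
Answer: $- \frac{1}{5626} \approx -0.00017775$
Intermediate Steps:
$U{\left(l,R \right)} = 2 R l$ ($U{\left(l,R \right)} = R l + R l = 2 R l$)
$V = 17$ ($V = 2 \cdot 5 \cdot 2 - \left(-1\right) \left(-3\right) = 20 - 3 = 17$)
$Q = 1225$ ($Q = \left(17 + 18\right)^{2} = 35^{2} = 1225$)
$\frac{1}{-6851 + Q} = \frac{1}{-6851 + 1225} = \frac{1}{-5626} = - \frac{1}{5626}$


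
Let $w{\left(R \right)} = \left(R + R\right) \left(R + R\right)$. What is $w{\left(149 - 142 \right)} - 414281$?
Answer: $-414085$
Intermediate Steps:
$w{\left(R \right)} = 4 R^{2}$ ($w{\left(R \right)} = 2 R 2 R = 4 R^{2}$)
$w{\left(149 - 142 \right)} - 414281 = 4 \left(149 - 142\right)^{2} - 414281 = 4 \cdot 7^{2} - 414281 = 4 \cdot 49 - 414281 = 196 - 414281 = -414085$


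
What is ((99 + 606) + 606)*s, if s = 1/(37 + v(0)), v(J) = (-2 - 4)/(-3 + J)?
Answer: 437/13 ≈ 33.615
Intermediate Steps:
v(J) = -6/(-3 + J)
s = 1/39 (s = 1/(37 - 6/(-3 + 0)) = 1/(37 - 6/(-3)) = 1/(37 - 6*(-⅓)) = 1/(37 + 2) = 1/39 ≈ 0.025641)
((99 + 606) + 606)*s = ((99 + 606) + 606)*(1/39) = (705 + 606)*(1/39) = 1311*(1/39) = 437/13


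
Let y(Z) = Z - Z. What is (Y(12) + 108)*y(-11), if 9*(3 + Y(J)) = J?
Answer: 0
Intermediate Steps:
Y(J) = -3 + J/9
y(Z) = 0
(Y(12) + 108)*y(-11) = ((-3 + (1/9)*12) + 108)*0 = ((-3 + 4/3) + 108)*0 = (-5/3 + 108)*0 = (319/3)*0 = 0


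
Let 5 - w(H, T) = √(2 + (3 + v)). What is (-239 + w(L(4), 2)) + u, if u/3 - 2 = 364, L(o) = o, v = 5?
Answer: 864 - √10 ≈ 860.84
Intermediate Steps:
w(H, T) = 5 - √10 (w(H, T) = 5 - √(2 + (3 + 5)) = 5 - √(2 + 8) = 5 - √10)
u = 1098 (u = 6 + 3*364 = 6 + 1092 = 1098)
(-239 + w(L(4), 2)) + u = (-239 + (5 - √10)) + 1098 = (-234 - √10) + 1098 = 864 - √10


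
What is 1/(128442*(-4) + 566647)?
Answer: 1/52879 ≈ 1.8911e-5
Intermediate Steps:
1/(128442*(-4) + 566647) = 1/(-513768 + 566647) = 1/52879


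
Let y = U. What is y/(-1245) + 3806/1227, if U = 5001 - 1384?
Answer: 33379/169735 ≈ 0.19665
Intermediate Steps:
U = 3617
y = 3617
y/(-1245) + 3806/1227 = 3617/(-1245) + 3806/1227 = 3617*(-1/1245) + 3806*(1/1227) = -3617/1245 + 3806/1227 = 33379/169735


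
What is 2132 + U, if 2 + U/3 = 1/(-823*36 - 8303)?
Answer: 80641303/37931 ≈ 2126.0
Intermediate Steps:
U = -227589/37931 (U = -6 + 3/(-823*36 - 8303) = -6 + 3/(-29628 - 8303) = -6 + 3/(-37931) = -6 + 3*(-1/37931) = -6 - 3/37931 = -227589/37931 ≈ -6.0001)
2132 + U = 2132 - 227589/37931 = 80641303/37931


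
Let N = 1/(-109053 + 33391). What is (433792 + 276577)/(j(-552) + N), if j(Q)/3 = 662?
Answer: 53747939278/150264731 ≈ 357.69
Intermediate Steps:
N = -1/75662 (N = 1/(-75662) = -1/75662 ≈ -1.3217e-5)
j(Q) = 1986 (j(Q) = 3*662 = 1986)
(433792 + 276577)/(j(-552) + N) = (433792 + 276577)/(1986 - 1/75662) = 710369/(150264731/75662) = 710369*(75662/150264731) = 53747939278/150264731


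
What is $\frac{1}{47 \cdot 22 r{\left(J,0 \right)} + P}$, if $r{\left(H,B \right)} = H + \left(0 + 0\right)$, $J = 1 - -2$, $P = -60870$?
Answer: $- \frac{1}{57768} \approx -1.7311 \cdot 10^{-5}$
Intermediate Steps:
$J = 3$ ($J = 1 + 2 = 3$)
$r{\left(H,B \right)} = H$ ($r{\left(H,B \right)} = H + 0 = H$)
$\frac{1}{47 \cdot 22 r{\left(J,0 \right)} + P} = \frac{1}{47 \cdot 22 \cdot 3 - 60870} = \frac{1}{1034 \cdot 3 - 60870} = \frac{1}{3102 - 60870} = \frac{1}{-57768} = - \frac{1}{57768}$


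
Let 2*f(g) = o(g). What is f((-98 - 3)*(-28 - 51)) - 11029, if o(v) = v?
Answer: -14079/2 ≈ -7039.5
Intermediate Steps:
f(g) = g/2
f((-98 - 3)*(-28 - 51)) - 11029 = ((-98 - 3)*(-28 - 51))/2 - 11029 = (-101*(-79))/2 - 11029 = (1/2)*7979 - 11029 = 7979/2 - 11029 = -14079/2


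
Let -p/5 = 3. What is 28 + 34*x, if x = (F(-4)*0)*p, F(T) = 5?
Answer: 28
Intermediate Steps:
p = -15 (p = -5*3 = -15)
x = 0 (x = (5*0)*(-15) = 0*(-15) = 0)
28 + 34*x = 28 + 34*0 = 28 + 0 = 28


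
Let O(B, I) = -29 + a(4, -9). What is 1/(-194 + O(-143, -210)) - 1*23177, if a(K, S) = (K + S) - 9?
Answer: -5492950/237 ≈ -23177.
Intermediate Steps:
a(K, S) = -9 + K + S
O(B, I) = -43 (O(B, I) = -29 + (-9 + 4 - 9) = -29 - 14 = -43)
1/(-194 + O(-143, -210)) - 1*23177 = 1/(-194 - 43) - 1*23177 = 1/(-237) - 23177 = -1/237 - 23177 = -5492950/237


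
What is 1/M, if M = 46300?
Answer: 1/46300 ≈ 2.1598e-5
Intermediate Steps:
1/M = 1/46300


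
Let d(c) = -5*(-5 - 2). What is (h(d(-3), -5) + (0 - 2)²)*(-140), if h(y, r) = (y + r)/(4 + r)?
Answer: 3640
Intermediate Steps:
d(c) = 35 (d(c) = -5*(-7) = 35)
h(y, r) = (r + y)/(4 + r)
(h(d(-3), -5) + (0 - 2)²)*(-140) = ((-5 + 35)/(4 - 5) + (0 - 2)²)*(-140) = (30/(-1) + (-2)²)*(-140) = (-1*30 + 4)*(-140) = (-30 + 4)*(-140) = -26*(-140) = 3640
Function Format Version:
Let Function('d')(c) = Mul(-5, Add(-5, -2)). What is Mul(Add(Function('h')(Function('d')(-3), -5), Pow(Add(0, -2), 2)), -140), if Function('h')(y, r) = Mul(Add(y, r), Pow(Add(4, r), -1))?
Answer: 3640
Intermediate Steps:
Function('d')(c) = 35 (Function('d')(c) = Mul(-5, -7) = 35)
Function('h')(y, r) = Mul(Pow(Add(4, r), -1), Add(r, y)) (Function('h')(y, r) = Mul(Add(r, y), Pow(Add(4, r), -1)) = Mul(Pow(Add(4, r), -1), Add(r, y)))
Mul(Add(Function('h')(Function('d')(-3), -5), Pow(Add(0, -2), 2)), -140) = Mul(Add(Mul(Pow(Add(4, -5), -1), Add(-5, 35)), Pow(Add(0, -2), 2)), -140) = Mul(Add(Mul(Pow(-1, -1), 30), Pow(-2, 2)), -140) = Mul(Add(Mul(-1, 30), 4), -140) = Mul(Add(-30, 4), -140) = Mul(-26, -140) = 3640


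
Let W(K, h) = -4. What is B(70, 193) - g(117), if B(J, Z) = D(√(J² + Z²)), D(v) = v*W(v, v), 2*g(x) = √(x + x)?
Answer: -4*√42149 - 3*√26/2 ≈ -828.86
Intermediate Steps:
g(x) = √2*√x/2 (g(x) = √(x + x)/2 = √(2*x)/2 = (√2*√x)/2 = √2*√x/2)
D(v) = -4*v (D(v) = v*(-4) = -4*v)
B(J, Z) = -4*√(J² + Z²)
B(70, 193) - g(117) = -4*√(70² + 193²) - √2*√117/2 = -4*√(4900 + 37249) - √2*3*√13/2 = -4*√42149 - 3*√26/2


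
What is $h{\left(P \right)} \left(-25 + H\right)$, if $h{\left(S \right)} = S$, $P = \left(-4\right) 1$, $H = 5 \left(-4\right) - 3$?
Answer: $192$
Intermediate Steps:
$H = -23$ ($H = -20 - 3 = -23$)
$P = -4$
$h{\left(P \right)} \left(-25 + H\right) = - 4 \left(-25 - 23\right) = \left(-4\right) \left(-48\right) = 192$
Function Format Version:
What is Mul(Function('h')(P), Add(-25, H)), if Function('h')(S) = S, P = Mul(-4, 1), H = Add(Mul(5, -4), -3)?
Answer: 192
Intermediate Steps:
H = -23 (H = Add(-20, -3) = -23)
P = -4
Mul(Function('h')(P), Add(-25, H)) = Mul(-4, Add(-25, -23)) = Mul(-4, -48) = 192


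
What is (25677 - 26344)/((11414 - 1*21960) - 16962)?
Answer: 29/1196 ≈ 0.024247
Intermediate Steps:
(25677 - 26344)/((11414 - 1*21960) - 16962) = -667/((11414 - 21960) - 16962) = -667/(-10546 - 16962) = -667/(-27508) = -667*(-1/27508) = 29/1196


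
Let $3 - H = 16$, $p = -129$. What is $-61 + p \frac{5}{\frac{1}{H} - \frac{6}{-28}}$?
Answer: $- \frac{23783}{5} \approx -4756.6$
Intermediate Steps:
$H = -13$ ($H = 3 - 16 = -13$)
$-61 + p \frac{5}{\frac{1}{H} - \frac{6}{-28}} = -61 - 129 \frac{5}{\frac{1}{-13} - \frac{6}{-28}} = -61 - 129 \frac{5}{- \frac{1}{13} - - \frac{3}{14}} = -61 - 129 \frac{5}{- \frac{1}{13} + \frac{3}{14}} = -61 - 129 \frac{5}{\frac{25}{182}} = -61 - 129 \cdot 5 \cdot \frac{182}{25} = -61 - \frac{23478}{5} = - \frac{23783}{5}$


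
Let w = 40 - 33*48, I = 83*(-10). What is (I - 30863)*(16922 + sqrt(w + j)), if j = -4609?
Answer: -536308946 - 31693*I*sqrt(6153) ≈ -5.3631e+8 - 2.486e+6*I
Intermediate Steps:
I = -830
w = -1544 (w = 40 - 1584 = -1544)
(I - 30863)*(16922 + sqrt(w + j)) = (-830 - 30863)*(16922 + sqrt(-1544 - 4609)) = -31693*(16922 + sqrt(-6153)) = -31693*(16922 + I*sqrt(6153)) = -536308946 - 31693*I*sqrt(6153)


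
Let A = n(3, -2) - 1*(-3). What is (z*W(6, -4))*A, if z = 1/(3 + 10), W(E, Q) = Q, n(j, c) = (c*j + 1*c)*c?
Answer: -76/13 ≈ -5.8462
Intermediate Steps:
n(j, c) = c*(c + c*j) (n(j, c) = (c*j + c)*c = (c + c*j)*c = c*(c + c*j))
z = 1/13 ≈ 0.076923
A = 19 (A = (-2)²*(1 + 3) - 1*(-3) = 4*4 + 3 = 16 + 3 = 19)
(z*W(6, -4))*A = ((1/13)*(-4))*19 = -4/13*19 = -76/13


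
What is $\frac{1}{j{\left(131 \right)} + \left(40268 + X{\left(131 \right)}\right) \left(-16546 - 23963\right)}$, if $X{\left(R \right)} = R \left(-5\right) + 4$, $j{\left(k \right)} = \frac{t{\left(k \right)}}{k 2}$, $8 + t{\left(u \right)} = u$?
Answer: $- \frac{262}{420469403763} \approx -6.2311 \cdot 10^{-10}$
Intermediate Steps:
$t{\left(u \right)} = -8 + u$
$j{\left(k \right)} = \frac{-8 + k}{2 k}$ ($j{\left(k \right)} = \frac{-8 + k}{k 2} = \frac{-8 + k}{2 k}$)
$X{\left(R \right)} = 4 - 5 R$ ($X{\left(R \right)} = - 5 R + 4 = 4 - 5 R$)
$\frac{1}{j{\left(131 \right)} + \left(40268 + X{\left(131 \right)}\right) \left(-16546 - 23963\right)} = \frac{1}{\frac{-8 + 131}{2 \cdot 131} + \left(40268 + \left(4 - 655\right)\right) \left(-16546 - 23963\right)} = \frac{1}{\frac{1}{2} \cdot \frac{1}{131} \cdot 123 + \left(40268 + \left(4 - 655\right)\right) \left(-40509\right)} = \frac{1}{\frac{123}{262} + \left(40268 - 651\right) \left(-40509\right)} = \frac{1}{\frac{123}{262} + 39617 \left(-40509\right)} = \frac{1}{\frac{123}{262} - 1604845053} = \frac{1}{- \frac{420469403763}{262}} = - \frac{262}{420469403763}$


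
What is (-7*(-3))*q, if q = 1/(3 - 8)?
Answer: -21/5 ≈ -4.2000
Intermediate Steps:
q = -⅕ (q = 1/(-5) = -⅕ ≈ -0.20000)
(-7*(-3))*q = -7*(-3)*(-⅕) = 21*(-⅕) = -21/5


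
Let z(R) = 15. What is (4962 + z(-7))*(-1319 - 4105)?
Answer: -26995248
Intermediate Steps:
(4962 + z(-7))*(-1319 - 4105) = (4962 + 15)*(-1319 - 4105) = 4977*(-5424) = -26995248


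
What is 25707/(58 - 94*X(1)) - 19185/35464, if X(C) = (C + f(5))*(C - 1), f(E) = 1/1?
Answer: 455280159/1028456 ≈ 442.68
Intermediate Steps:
f(E) = 1
X(C) = (1 + C)*(-1 + C) (X(C) = (C + 1)*(C - 1) = (1 + C)*(-1 + C))
25707/(58 - 94*X(1)) - 19185/35464 = 25707/(58 - 94*(-1 + 1**2)) - 19185/35464 = 25707/(58 - 94*(-1 + 1)) - 19185*1/35464 = 25707/(58 - 94*0) - 19185/35464 = 25707/(58 + 0) - 19185/35464 = 25707/58 - 19185/35464 = 455280159/1028456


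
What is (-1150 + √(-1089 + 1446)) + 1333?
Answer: 183 + √357 ≈ 201.89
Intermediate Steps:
(-1150 + √(-1089 + 1446)) + 1333 = (-1150 + √357) + 1333 = 183 + √357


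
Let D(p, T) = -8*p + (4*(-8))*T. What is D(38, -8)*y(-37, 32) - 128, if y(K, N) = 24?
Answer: -1280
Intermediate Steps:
D(p, T) = -32*T - 8*p (D(p, T) = -8*p - 32*T = -32*T - 8*p)
D(38, -8)*y(-37, 32) - 128 = (-32*(-8) - 8*38)*24 - 128 = (256 - 304)*24 - 128 = -48*24 - 128 = -1152 - 128 = -1280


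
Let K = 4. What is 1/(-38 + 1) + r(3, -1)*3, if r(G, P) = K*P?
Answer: -445/37 ≈ -12.027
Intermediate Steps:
r(G, P) = 4*P
1/(-38 + 1) + r(3, -1)*3 = 1/(-38 + 1) + (4*(-1))*3 = 1/(-37) - 4*3 = -1/37 - 12 = -445/37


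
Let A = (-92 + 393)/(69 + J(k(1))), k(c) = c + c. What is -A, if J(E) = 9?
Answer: -301/78 ≈ -3.8590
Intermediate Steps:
k(c) = 2*c
A = 301/78 (A = (-92 + 393)/(69 + 9) = 301/78 ≈ 3.8590)
-A = -1*301/78 = -301/78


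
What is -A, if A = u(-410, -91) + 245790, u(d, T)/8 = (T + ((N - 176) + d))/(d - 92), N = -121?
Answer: -61696482/251 ≈ -2.4580e+5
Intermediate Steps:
u(d, T) = 8*(-297 + T + d)/(-92 + d) (u(d, T) = 8*((T + ((-121 - 176) + d))/(d - 92)) = 8*((T + (-297 + d))/(-92 + d)) = 8*((-297 + T + d)/(-92 + d)) = 8*(-297 + T + d)/(-92 + d))
A = 61696482/251 (A = 8*(-297 - 91 - 410)/(-92 - 410) + 245790 = 8*(-798)/(-502) + 245790 = 8*(-1/502)*(-798) + 245790 = 3192/251 + 245790 = 61696482/251 ≈ 2.4580e+5)
-A = -1*61696482/251 = -61696482/251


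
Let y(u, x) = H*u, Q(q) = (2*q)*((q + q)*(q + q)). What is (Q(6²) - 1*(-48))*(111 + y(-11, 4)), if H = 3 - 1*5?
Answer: 49648368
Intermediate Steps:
H = -2 (H = 3 - 5 = -2)
Q(q) = 8*q³ (Q(q) = (2*q)*((2*q)*(2*q)) = (2*q)*(4*q²) = 8*q³)
y(u, x) = -2*u
(Q(6²) - 1*(-48))*(111 + y(-11, 4)) = (8*(6²)³ - 1*(-48))*(111 - 2*(-11)) = (8*36³ + 48)*(111 + 22) = (8*46656 + 48)*133 = (373248 + 48)*133 = 373296*133 = 49648368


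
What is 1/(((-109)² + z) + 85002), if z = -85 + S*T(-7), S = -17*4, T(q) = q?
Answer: 1/97274 ≈ 1.0280e-5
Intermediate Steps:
S = -68
z = 391 (z = -85 - 68*(-7) = -85 + 476 = 391)
1/(((-109)² + z) + 85002) = 1/(((-109)² + 391) + 85002) = 1/((11881 + 391) + 85002) = 1/(12272 + 85002) = 1/97274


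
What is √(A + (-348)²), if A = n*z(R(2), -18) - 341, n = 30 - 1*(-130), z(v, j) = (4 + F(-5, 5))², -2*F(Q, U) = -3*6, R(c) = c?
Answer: √147803 ≈ 384.45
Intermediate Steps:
F(Q, U) = 9 (F(Q, U) = -(-3)*6/2 = -½*(-18) = 9)
z(v, j) = 169 (z(v, j) = (4 + 9)² = 13² = 169)
n = 160 (n = 30 + 130 = 160)
A = 26699 (A = 160*169 - 341 = 27040 - 341 = 26699)
√(A + (-348)²) = √(26699 + (-348)²) = √(26699 + 121104) = √147803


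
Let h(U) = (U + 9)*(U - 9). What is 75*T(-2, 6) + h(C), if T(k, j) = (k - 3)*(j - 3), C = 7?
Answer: -1157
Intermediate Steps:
T(k, j) = (-3 + j)*(-3 + k) (T(k, j) = (-3 + k)*(-3 + j) = (-3 + j)*(-3 + k))
h(U) = (-9 + U)*(9 + U) (h(U) = (9 + U)*(-9 + U) = (-9 + U)*(9 + U))
75*T(-2, 6) + h(C) = 75*(9 - 3*6 - 3*(-2) + 6*(-2)) + (-81 + 7²) = 75*(9 - 18 + 6 - 12) + (-81 + 49) = 75*(-15) - 32 = -1125 - 32 = -1157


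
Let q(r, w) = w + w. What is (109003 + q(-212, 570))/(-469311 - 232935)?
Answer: -110143/702246 ≈ -0.15684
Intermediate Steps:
q(r, w) = 2*w
(109003 + q(-212, 570))/(-469311 - 232935) = (109003 + 2*570)/(-469311 - 232935) = (109003 + 1140)/(-702246) = 110143*(-1/702246) = -110143/702246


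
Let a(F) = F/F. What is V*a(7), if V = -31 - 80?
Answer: -111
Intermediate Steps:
a(F) = 1
V = -111
V*a(7) = -111*1 = -111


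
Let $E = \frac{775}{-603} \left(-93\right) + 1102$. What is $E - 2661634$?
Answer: $- \frac{534742907}{201} \approx -2.6604 \cdot 10^{6}$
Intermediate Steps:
$E = \frac{245527}{201}$ ($E = 775 \left(- \frac{1}{603}\right) \left(-93\right) + 1102 = \left(- \frac{775}{603}\right) \left(-93\right) + 1102 = \frac{24025}{201} + 1102 = \frac{245527}{201} \approx 1221.5$)
$E - 2661634 = \frac{245527}{201} - 2661634 = - \frac{534742907}{201}$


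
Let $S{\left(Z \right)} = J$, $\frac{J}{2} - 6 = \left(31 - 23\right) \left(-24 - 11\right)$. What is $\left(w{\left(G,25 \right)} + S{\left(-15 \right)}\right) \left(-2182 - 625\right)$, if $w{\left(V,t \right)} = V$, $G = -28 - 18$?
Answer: $1667358$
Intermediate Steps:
$G = -46$
$J = -548$ ($J = 12 + 2 \left(31 - 23\right) \left(-24 - 11\right) = 12 + 2 \cdot 8 \left(-35\right) = 12 + 2 \left(-280\right) = 12 - 560 = -548$)
$S{\left(Z \right)} = -548$
$\left(w{\left(G,25 \right)} + S{\left(-15 \right)}\right) \left(-2182 - 625\right) = \left(-46 - 548\right) \left(-2182 - 625\right) = \left(-594\right) \left(-2807\right) = 1667358$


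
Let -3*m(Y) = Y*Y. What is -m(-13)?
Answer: 169/3 ≈ 56.333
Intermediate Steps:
m(Y) = -Y**2/3 (m(Y) = -Y*Y/3 = -Y**2/3)
-m(-13) = -(-1)*(-13)**2/3 = -(-1)*169/3 = -1*(-169/3) = 169/3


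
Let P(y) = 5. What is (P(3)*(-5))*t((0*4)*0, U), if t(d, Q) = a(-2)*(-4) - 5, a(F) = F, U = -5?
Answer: -75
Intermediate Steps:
t(d, Q) = 3 (t(d, Q) = -2*(-4) - 5 = 8 - 5 = 3)
(P(3)*(-5))*t((0*4)*0, U) = (5*(-5))*3 = -25*3 = -75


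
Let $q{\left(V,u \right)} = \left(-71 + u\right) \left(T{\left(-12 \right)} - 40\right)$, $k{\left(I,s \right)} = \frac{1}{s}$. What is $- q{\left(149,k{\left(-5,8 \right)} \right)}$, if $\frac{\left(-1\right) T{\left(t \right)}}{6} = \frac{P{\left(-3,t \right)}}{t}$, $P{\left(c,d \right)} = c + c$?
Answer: $- \frac{24381}{8} \approx -3047.6$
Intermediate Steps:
$P{\left(c,d \right)} = 2 c$
$T{\left(t \right)} = \frac{36}{t}$ ($T{\left(t \right)} = - 6 \frac{2 \left(-3\right)}{t} = - 6 \left(- \frac{6}{t}\right) = \frac{36}{t}$)
$q{\left(V,u \right)} = 3053 - 43 u$ ($q{\left(V,u \right)} = \left(-71 + u\right) \left(\frac{36}{-12} - 40\right) = \left(-71 + u\right) \left(36 \left(- \frac{1}{12}\right) - 40\right) = \left(-71 + u\right) \left(-3 - 40\right) = \left(-71 + u\right) \left(-43\right) = 3053 - 43 u$)
$- q{\left(149,k{\left(-5,8 \right)} \right)} = - (3053 - \frac{43}{8}) = \left(-1\right) \frac{24381}{8} = - \frac{24381}{8}$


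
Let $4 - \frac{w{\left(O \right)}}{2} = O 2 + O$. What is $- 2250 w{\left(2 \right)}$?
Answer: $9000$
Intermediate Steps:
$w{\left(O \right)} = 8 - 6 O$ ($w{\left(O \right)} = 8 - 2 \left(O 2 + O\right) = 8 - 2 \left(2 O + O\right) = 8 - 2 \cdot 3 O = 8 - 6 O$)
$- 2250 w{\left(2 \right)} = - 2250 \left(8 - 12\right) = \left(-2250\right) \left(-4\right) = 9000$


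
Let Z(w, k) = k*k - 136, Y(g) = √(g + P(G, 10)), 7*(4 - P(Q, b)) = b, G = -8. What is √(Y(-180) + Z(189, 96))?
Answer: √(444920 + 21*I*√966)/7 ≈ 95.289 + 0.069894*I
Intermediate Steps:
P(Q, b) = 4 - b/7
Y(g) = √(18/7 + g) (Y(g) = √(g + (4 - ⅐*10)) = √(g + (4 - 10/7)) = √(g + 18/7) = √(18/7 + g))
Z(w, k) = -136 + k² (Z(w, k) = k² - 136 = -136 + k²)
√(Y(-180) + Z(189, 96)) = √(√(126 + 49*(-180))/7 + (-136 + 96²)) = √(√(126 - 8820)/7 + (-136 + 9216)) = √(√(-8694)/7 + 9080) = √((3*I*√966)/7 + 9080) = √(3*I*√966/7 + 9080) = √(9080 + 3*I*√966/7)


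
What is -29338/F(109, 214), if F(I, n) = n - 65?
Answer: -29338/149 ≈ -196.90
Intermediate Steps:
F(I, n) = -65 + n
-29338/F(109, 214) = -29338/(-65 + 214) = -29338/149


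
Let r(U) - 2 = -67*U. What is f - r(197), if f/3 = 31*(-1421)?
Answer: -118956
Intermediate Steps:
r(U) = 2 - 67*U
f = -132153 (f = 3*(31*(-1421)) = 3*(-44051) = -132153)
f - r(197) = -132153 - (2 - 67*197) = -132153 - (2 - 13199) = -132153 - 1*(-13197) = -132153 + 13197 = -118956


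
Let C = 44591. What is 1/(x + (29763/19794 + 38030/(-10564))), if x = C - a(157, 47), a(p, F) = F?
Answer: 8712659/388078417934 ≈ 2.2451e-5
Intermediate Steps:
x = 44544 (x = 44591 - 1*47 = 44591 - 47 = 44544)
1/(x + (29763/19794 + 38030/(-10564))) = 1/(44544 + (29763/19794 + 38030/(-10564))) = 1/(44544 + (29763*(1/19794) + 38030*(-1/10564))) = 1/(44544 + (9921/6598 - 19015/5282)) = 1/(44544 - 18264562/8712659) = 1/(388078417934/8712659) = 8712659/388078417934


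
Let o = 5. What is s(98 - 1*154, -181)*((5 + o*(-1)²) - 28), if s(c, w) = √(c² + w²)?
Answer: -18*√35897 ≈ -3410.4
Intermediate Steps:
s(98 - 1*154, -181)*((5 + o*(-1)²) - 28) = √((98 - 1*154)² + (-181)²)*((5 + 5*(-1)²) - 28) = √((98 - 154)² + 32761)*((5 + 5*1) - 28) = √((-56)² + 32761)*((5 + 5) - 28) = √(3136 + 32761)*(10 - 28) = √35897*(-18) = -18*√35897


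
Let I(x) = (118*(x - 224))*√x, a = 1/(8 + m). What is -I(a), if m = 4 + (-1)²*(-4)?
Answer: 105669*√2/16 ≈ 9339.9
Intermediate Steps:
m = 0 (m = 4 + 1*(-4) = 4 - 4 = 0)
a = ⅛ (a = 1/(8 + 0) = 1/8 = ⅛ ≈ 0.12500)
I(x) = √x*(-26432 + 118*x) (I(x) = (118*(-224 + x))*√x = (-26432 + 118*x)*√x = √x*(-26432 + 118*x))
-I(a) = -118*√(⅛)*(-224 + ⅛) = -118*√2/4*(-1791)/8 = -(-105669)*√2/16 = 105669*√2/16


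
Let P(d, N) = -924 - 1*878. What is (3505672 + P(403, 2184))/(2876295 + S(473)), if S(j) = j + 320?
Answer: 1751935/1438544 ≈ 1.2179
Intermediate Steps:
S(j) = 320 + j
P(d, N) = -1802 (P(d, N) = -924 - 878 = -1802)
(3505672 + P(403, 2184))/(2876295 + S(473)) = (3505672 - 1802)/(2876295 + (320 + 473)) = 3503870/(2876295 + 793) = 3503870/2877088 = 3503870*(1/2877088) = 1751935/1438544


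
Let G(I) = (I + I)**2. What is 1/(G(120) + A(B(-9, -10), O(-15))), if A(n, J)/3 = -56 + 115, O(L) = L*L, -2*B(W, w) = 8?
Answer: 1/57777 ≈ 1.7308e-5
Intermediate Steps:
B(W, w) = -4 (B(W, w) = -1/2*8 = -4)
O(L) = L**2
A(n, J) = 177 (A(n, J) = 3*(-56 + 115) = 3*59 = 177)
G(I) = 4*I**2 (G(I) = (2*I)**2 = 4*I**2)
1/(G(120) + A(B(-9, -10), O(-15))) = 1/(4*120**2 + 177) = 1/(4*14400 + 177) = 1/(57600 + 177) = 1/57777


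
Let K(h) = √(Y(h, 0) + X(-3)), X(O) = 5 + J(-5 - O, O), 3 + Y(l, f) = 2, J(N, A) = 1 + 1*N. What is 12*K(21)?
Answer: 12*√3 ≈ 20.785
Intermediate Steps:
J(N, A) = 1 + N
Y(l, f) = -1 (Y(l, f) = -3 + 2 = -1)
X(O) = 1 - O (X(O) = 5 + (1 + (-5 - O)) = 5 + (-4 - O) = 1 - O)
K(h) = √3 (K(h) = √(-1 + (1 - 1*(-3))) = √(-1 + (1 + 3)) = √(-1 + 4) = √3)
12*K(21) = 12*√3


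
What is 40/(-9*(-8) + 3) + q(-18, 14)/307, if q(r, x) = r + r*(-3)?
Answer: 2996/4605 ≈ 0.65060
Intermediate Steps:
q(r, x) = -2*r (q(r, x) = r - 3*r = -2*r)
40/(-9*(-8) + 3) + q(-18, 14)/307 = 40/(-9*(-8) + 3) - 2*(-18)/307 = 40/(72 + 3) + 36*(1/307) = 40/75 + 36/307 = 40*(1/75) + 36/307 = 8/15 + 36/307 = 2996/4605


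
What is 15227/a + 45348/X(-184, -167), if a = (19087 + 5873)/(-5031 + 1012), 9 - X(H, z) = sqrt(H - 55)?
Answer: -29363017/24960 + 11337*I*sqrt(239)/80 ≈ -1176.4 + 2190.8*I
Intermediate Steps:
X(H, z) = 9 - sqrt(-55 + H) (X(H, z) = 9 - sqrt(H - 55) = 9 - sqrt(-55 + H))
a = -24960/4019 (a = 24960/(-4019) = 24960*(-1/4019) = -24960/4019 ≈ -6.2105)
15227/a + 45348/X(-184, -167) = 15227/(-24960/4019) + 45348/(9 - sqrt(-55 - 184)) = 15227*(-4019/24960) + 45348/(9 - sqrt(-239)) = -61197313/24960 + 45348/(9 - I*sqrt(239))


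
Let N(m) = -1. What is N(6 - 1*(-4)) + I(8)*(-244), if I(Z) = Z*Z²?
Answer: -124929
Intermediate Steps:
I(Z) = Z³
N(6 - 1*(-4)) + I(8)*(-244) = -1 + 8³*(-244) = -1 + 512*(-244) = -1 - 124928 = -124929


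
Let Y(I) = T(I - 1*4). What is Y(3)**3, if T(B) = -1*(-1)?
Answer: 1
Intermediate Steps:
T(B) = 1
Y(I) = 1
Y(3)**3 = 1**3 = 1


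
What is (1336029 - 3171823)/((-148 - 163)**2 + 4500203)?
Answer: -917897/2298462 ≈ -0.39935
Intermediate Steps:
(1336029 - 3171823)/((-148 - 163)**2 + 4500203) = -1835794/((-311)**2 + 4500203) = -1835794/(96721 + 4500203) = -1835794/4596924 = -1835794*1/4596924 = -917897/2298462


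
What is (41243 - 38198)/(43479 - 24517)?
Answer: 3045/18962 ≈ 0.16058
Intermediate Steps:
(41243 - 38198)/(43479 - 24517) = 3045/18962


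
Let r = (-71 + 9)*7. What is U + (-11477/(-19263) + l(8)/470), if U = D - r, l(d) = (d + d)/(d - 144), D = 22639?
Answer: 1775644351357/76955685 ≈ 23074.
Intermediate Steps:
l(d) = 2*d/(-144 + d) (l(d) = (2*d)/(-144 + d) = 2*d/(-144 + d))
r = -434 (r = -62*7 = -434)
U = 23073 (U = 22639 - 1*(-434) = 22639 + 434 = 23073)
U + (-11477/(-19263) + l(8)/470) = 23073 + (-11477/(-19263) + (2*8/(-144 + 8))/470) = 23073 + (-11477*(-1/19263) + (2*8/(-136))*(1/470)) = 23073 + (11477/19263 + (2*8*(-1/136))*(1/470)) = 23073 + (11477/19263 - 2/17*1/470) = 23073 + (11477/19263 - 1/3995) = 23073 + 45831352/76955685 = 1775644351357/76955685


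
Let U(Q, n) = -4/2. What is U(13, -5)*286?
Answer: -572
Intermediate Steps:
U(Q, n) = -2 (U(Q, n) = -4/2 = -1*2 = -2)
U(13, -5)*286 = -2*286 = -572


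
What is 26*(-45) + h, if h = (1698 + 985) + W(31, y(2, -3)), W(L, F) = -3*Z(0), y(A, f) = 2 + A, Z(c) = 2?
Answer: 1507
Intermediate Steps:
W(L, F) = -6 (W(L, F) = -3*2 = -6)
h = 2677 (h = (1698 + 985) - 6 = 2683 - 6 = 2677)
26*(-45) + h = 26*(-45) + 2677 = -1170 + 2677 = 1507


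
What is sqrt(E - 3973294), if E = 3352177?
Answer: 3*I*sqrt(69013) ≈ 788.11*I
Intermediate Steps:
sqrt(E - 3973294) = sqrt(3352177 - 3973294) = sqrt(-621117) = 3*I*sqrt(69013)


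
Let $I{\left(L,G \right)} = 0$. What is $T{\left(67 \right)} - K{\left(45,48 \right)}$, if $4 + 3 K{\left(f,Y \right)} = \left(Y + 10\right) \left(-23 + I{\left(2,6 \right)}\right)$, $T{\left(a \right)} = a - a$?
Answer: $446$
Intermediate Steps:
$T{\left(a \right)} = 0$
$K{\left(f,Y \right)} = -78 - \frac{23 Y}{3}$ ($K{\left(f,Y \right)} = - \frac{4}{3} + \frac{\left(Y + 10\right) \left(-23 + 0\right)}{3} = - \frac{4}{3} + \frac{\left(10 + Y\right) \left(-23\right)}{3} = - \frac{4}{3} + \frac{-230 - 23 Y}{3} = - \frac{4}{3} - \left(\frac{230}{3} + \frac{23 Y}{3}\right) = -78 - \frac{23 Y}{3}$)
$T{\left(67 \right)} - K{\left(45,48 \right)} = 0 - \left(-78 - 368\right) = 0 - -446 = 0 + 446 = 446$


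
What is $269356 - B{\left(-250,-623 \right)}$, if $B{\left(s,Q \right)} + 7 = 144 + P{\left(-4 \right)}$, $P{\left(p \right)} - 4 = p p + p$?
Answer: $269203$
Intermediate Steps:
$P{\left(p \right)} = 4 + p + p^{2}$ ($P{\left(p \right)} = 4 + \left(p p + p\right) = 4 + \left(p^{2} + p\right) = 4 + \left(p + p^{2}\right) = 4 + p + p^{2}$)
$B{\left(s,Q \right)} = 153$ ($B{\left(s,Q \right)} = -7 + \left(144 + \left(4 - 4 + \left(-4\right)^{2}\right)\right) = -7 + \left(144 + \left(4 - 4 + 16\right)\right) = -7 + \left(144 + 16\right) = -7 + 160 = 153$)
$269356 - B{\left(-250,-623 \right)} = 269356 - 153 = 269203$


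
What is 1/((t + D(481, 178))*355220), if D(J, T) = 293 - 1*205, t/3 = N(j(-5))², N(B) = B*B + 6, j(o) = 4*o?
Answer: 1/175690391120 ≈ 5.6918e-12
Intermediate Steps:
N(B) = 6 + B² (N(B) = B² + 6 = 6 + B²)
t = 494508 (t = 3*(6 + (4*(-5))²)² = 3*(6 + (-20)²)² = 3*(6 + 400)² = 3*406² = 3*164836 = 494508)
D(J, T) = 88 (D(J, T) = 293 - 205 = 88)
1/((t + D(481, 178))*355220) = 1/((494508 + 88)*355220) = (1/355220)/494596 = (1/494596)*(1/355220) = 1/175690391120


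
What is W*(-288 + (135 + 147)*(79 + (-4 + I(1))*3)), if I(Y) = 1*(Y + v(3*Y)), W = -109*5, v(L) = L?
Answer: -11984550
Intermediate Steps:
W = -545
I(Y) = 4*Y (I(Y) = 1*(Y + 3*Y) = 1*(4*Y) = 4*Y)
W*(-288 + (135 + 147)*(79 + (-4 + I(1))*3)) = -545*(-288 + (135 + 147)*(79 + (-4 + 4*1)*3)) = -545*(-288 + 282*(79 + (-4 + 4)*3)) = -545*(-288 + 282*(79 + 0*3)) = -545*(-288 + 282*(79 + 0)) = -545*(-288 + 282*79) = -545*(-288 + 22278) = -545*21990 = -11984550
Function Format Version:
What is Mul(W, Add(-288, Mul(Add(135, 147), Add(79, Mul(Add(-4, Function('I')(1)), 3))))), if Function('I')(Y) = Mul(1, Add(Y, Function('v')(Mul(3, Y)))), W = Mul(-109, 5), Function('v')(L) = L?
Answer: -11984550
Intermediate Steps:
W = -545
Function('I')(Y) = Mul(4, Y) (Function('I')(Y) = Mul(1, Add(Y, Mul(3, Y))) = Mul(1, Mul(4, Y)) = Mul(4, Y))
Mul(W, Add(-288, Mul(Add(135, 147), Add(79, Mul(Add(-4, Function('I')(1)), 3))))) = Mul(-545, Add(-288, Mul(Add(135, 147), Add(79, Mul(Add(-4, Mul(4, 1)), 3))))) = Mul(-545, Add(-288, Mul(282, Add(79, Mul(Add(-4, 4), 3))))) = Mul(-545, Add(-288, Mul(282, Add(79, Mul(0, 3))))) = Mul(-545, Add(-288, Mul(282, Add(79, 0)))) = Mul(-545, Add(-288, Mul(282, 79))) = Mul(-545, Add(-288, 22278)) = Mul(-545, 21990) = -11984550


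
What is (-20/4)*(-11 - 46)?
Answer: 285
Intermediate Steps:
(-20/4)*(-11 - 46) = -20*¼*(-57) = -5*(-57) = 285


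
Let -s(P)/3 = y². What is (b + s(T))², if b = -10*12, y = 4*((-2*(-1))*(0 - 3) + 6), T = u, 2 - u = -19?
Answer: 14400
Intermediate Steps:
u = 21 (u = 2 - 1*(-19) = 2 + 19 = 21)
T = 21
y = 0 (y = 4*(2*(-3) + 6) = 4*(-6 + 6) = 4*0 = 0)
s(P) = 0 (s(P) = -3*0² = -3*0 = 0)
b = -120
(b + s(T))² = (-120 + 0)² = (-120)² = 14400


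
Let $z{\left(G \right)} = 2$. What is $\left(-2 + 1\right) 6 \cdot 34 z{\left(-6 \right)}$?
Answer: $-408$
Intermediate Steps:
$\left(-2 + 1\right) 6 \cdot 34 z{\left(-6 \right)} = \left(-2 + 1\right) 6 \cdot 34 \cdot 2 = \left(-1\right) 6 \cdot 34 \cdot 2 = \left(-6\right) 34 \cdot 2 = \left(-204\right) 2 = -408$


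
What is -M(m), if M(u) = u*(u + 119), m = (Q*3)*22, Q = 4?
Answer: -101112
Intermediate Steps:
m = 264 (m = (4*3)*22 = 12*22 = 264)
M(u) = u*(119 + u)
-M(m) = -264*(119 + 264) = -264*383 = -1*101112 = -101112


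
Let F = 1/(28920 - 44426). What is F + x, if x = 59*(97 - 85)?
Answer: 10978247/15506 ≈ 708.00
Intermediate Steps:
F = -1/15506 (F = 1/(-15506) = -1/15506 ≈ -6.4491e-5)
x = 708 (x = 59*12 = 708)
F + x = -1/15506 + 708 = 10978247/15506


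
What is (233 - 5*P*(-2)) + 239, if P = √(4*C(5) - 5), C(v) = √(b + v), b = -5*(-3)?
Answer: 472 + 10*√(-5 + 8*√5) ≈ 507.90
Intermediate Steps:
b = 15
C(v) = √(15 + v)
P = √(-5 + 8*√5) (P = √(4*√(15 + 5) - 5) = √(4*√20 - 5) = √(4*(2*√5) - 5) = √(8*√5 - 5) = √(-5 + 8*√5) ≈ 3.5901)
(233 - 5*P*(-2)) + 239 = (233 - 5*√(-5 + 8*√5)*(-2)) + 239 = (233 + 10*√(-5 + 8*√5)) + 239 = 472 + 10*√(-5 + 8*√5)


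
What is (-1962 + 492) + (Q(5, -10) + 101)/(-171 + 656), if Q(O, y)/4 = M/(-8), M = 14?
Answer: -712856/485 ≈ -1469.8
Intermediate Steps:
Q(O, y) = -7 (Q(O, y) = 4*(14/(-8)) = 4*(14*(-1/8)) = 4*(-7/4) = -7)
(-1962 + 492) + (Q(5, -10) + 101)/(-171 + 656) = (-1962 + 492) + (-7 + 101)/(-171 + 656) = -1470 + 94/485 = -712856/485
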